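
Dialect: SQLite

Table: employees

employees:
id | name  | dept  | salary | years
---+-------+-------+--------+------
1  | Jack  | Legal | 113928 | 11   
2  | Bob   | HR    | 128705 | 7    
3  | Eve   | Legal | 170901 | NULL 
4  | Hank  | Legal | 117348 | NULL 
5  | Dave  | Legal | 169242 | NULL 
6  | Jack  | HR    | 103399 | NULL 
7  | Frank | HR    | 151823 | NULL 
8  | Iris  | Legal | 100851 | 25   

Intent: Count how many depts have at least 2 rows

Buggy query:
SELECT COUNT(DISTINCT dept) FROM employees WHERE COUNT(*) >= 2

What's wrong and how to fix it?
Bug: WHERE filters individual rows, not groups, so a group-level COUNT is invalid there

Fix: Use a subquery that GROUPs and filters with HAVING, then count its rows

Corrected query:
SELECT COUNT(*) FROM (SELECT dept FROM employees GROUP BY dept HAVING COUNT(*) >= 2)

Result:
COUNT(*)
--------
2       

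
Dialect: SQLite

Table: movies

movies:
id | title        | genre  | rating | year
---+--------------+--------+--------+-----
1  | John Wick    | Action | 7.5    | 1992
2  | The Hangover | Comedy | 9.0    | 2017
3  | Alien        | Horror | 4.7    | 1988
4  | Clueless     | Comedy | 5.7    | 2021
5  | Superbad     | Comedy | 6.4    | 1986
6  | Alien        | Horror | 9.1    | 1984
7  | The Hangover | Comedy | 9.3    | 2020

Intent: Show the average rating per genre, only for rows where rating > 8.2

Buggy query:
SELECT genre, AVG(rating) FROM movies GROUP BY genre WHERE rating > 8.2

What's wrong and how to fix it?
Bug: WHERE cannot follow GROUP BY

Fix: Place WHERE between FROM and GROUP BY

Corrected query:
SELECT genre, AVG(rating) FROM movies WHERE rating > 8.2 GROUP BY genre

Result:
genre  | AVG(rating)
-------+------------
Comedy | 9.15       
Horror | 9.1        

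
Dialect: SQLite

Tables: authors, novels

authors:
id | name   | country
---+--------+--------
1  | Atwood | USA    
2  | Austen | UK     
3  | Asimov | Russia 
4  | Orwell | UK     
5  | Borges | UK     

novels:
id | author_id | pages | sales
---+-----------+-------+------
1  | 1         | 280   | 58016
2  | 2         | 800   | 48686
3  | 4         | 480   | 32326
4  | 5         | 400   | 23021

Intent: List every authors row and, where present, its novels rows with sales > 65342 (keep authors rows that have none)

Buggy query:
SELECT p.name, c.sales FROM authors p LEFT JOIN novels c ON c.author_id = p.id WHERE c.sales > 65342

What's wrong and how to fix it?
Bug: Filtering c.sales in WHERE discards the NULL rows produced by LEFT JOIN, turning it into an inner join

Fix: Put 'c.sales > 65342' in the JOIN's ON clause instead of WHERE

Corrected query:
SELECT p.name, c.sales FROM authors p LEFT JOIN novels c ON c.author_id = p.id AND c.sales > 65342

Result:
name   | sales
-------+------
Atwood | NULL 
Austen | NULL 
Asimov | NULL 
Orwell | NULL 
Borges | NULL 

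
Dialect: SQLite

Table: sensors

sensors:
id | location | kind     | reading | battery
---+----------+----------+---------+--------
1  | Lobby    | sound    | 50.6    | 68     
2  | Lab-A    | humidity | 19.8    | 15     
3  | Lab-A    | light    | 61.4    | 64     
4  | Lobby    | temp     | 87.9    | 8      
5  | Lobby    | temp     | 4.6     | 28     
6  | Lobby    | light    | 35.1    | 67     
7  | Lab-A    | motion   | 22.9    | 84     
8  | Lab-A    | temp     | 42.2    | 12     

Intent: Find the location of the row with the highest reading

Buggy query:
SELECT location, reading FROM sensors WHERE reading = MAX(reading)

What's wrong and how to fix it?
Bug: MAX(reading) is an aggregate and cannot be used directly in WHERE

Fix: Wrap MAX in a scalar subquery so WHERE compares against a single value

Corrected query:
SELECT location, reading FROM sensors WHERE reading = (SELECT MAX(reading) FROM sensors)

Result:
location | reading
---------+--------
Lobby    | 87.9   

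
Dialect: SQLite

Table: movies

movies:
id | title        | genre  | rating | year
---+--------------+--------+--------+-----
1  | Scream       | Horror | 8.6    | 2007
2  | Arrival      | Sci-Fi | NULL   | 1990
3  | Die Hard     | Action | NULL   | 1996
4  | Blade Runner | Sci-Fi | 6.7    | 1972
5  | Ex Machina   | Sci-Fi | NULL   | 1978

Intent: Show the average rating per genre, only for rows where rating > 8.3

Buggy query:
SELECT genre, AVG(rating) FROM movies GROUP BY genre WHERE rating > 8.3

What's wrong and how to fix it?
Bug: WHERE cannot follow GROUP BY

Fix: Move the WHERE clause before GROUP BY

Corrected query:
SELECT genre, AVG(rating) FROM movies WHERE rating > 8.3 GROUP BY genre

Result:
genre  | AVG(rating)
-------+------------
Horror | 8.6        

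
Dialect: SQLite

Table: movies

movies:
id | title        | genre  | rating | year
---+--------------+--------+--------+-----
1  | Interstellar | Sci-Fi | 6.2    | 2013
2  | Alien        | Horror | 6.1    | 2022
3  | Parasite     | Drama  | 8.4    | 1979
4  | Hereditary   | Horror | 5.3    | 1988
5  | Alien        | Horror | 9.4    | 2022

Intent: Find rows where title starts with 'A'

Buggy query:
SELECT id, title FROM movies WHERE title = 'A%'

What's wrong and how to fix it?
Bug: Wildcards only work with LIKE; '=' treats '%' as a literal character

Fix: Replace '=' with LIKE so 'A%' is treated as a pattern

Corrected query:
SELECT id, title FROM movies WHERE title LIKE 'A%'

Result:
id | title
---+------
2  | Alien
5  | Alien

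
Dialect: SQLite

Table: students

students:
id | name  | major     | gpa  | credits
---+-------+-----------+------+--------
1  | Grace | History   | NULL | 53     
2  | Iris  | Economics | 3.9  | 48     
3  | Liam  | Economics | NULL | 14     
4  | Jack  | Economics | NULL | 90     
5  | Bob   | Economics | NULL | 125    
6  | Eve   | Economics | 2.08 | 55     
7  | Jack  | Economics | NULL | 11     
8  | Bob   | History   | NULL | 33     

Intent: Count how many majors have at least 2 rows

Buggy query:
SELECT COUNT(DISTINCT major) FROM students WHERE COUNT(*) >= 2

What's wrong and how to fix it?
Bug: COUNT(*) cannot appear in WHERE; the per-group count doesn't exist yet

Fix: Group first with HAVING COUNT(*) >= 2, then COUNT the resulting groups

Corrected query:
SELECT COUNT(*) FROM (SELECT major FROM students GROUP BY major HAVING COUNT(*) >= 2)

Result:
COUNT(*)
--------
2       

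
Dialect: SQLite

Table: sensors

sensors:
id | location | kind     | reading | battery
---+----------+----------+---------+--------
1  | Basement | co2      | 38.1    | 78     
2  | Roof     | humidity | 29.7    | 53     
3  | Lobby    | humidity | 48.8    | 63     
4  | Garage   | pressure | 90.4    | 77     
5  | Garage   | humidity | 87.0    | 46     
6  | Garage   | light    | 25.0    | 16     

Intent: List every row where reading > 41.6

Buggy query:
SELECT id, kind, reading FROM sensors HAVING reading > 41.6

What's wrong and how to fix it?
Bug: HAVING filters the output of aggregation, but this query has no GROUP BY and no aggregate functions, so SQLite rejects it (HAVING clause on a non-aggregate query); the condition here is per row

Fix: Replace HAVING with WHERE since the condition applies to individual rows

Corrected query:
SELECT id, kind, reading FROM sensors WHERE reading > 41.6

Result:
id | kind     | reading
---+----------+--------
3  | humidity | 48.8   
4  | pressure | 90.4   
5  | humidity | 87     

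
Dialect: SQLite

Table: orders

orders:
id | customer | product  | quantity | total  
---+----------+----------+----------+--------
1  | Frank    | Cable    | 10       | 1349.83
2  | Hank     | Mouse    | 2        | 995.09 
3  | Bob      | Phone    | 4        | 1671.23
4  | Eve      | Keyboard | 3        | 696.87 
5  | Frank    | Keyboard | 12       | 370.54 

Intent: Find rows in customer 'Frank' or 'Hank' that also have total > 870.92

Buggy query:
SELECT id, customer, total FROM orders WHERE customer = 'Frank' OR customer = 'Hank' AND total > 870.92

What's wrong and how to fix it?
Bug: Without parentheses, AND is evaluated before OR, so the total filter only applies to the 'Hank' branch

Fix: Add parentheses around the OR so the AND applies to both alternatives

Corrected query:
SELECT id, customer, total FROM orders WHERE (customer = 'Frank' OR customer = 'Hank') AND total > 870.92

Result:
id | customer | total  
---+----------+--------
1  | Frank    | 1349.83
2  | Hank     | 995.09 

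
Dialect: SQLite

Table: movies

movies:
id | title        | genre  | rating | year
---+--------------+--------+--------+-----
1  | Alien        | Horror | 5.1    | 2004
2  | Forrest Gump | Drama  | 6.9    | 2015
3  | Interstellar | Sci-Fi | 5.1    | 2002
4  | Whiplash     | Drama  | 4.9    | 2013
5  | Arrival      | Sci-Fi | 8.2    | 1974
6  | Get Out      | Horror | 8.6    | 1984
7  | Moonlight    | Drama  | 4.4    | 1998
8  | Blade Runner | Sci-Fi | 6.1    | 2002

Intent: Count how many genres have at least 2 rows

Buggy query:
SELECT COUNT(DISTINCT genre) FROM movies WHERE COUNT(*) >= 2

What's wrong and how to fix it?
Bug: COUNT(*) cannot appear in WHERE; the per-group count doesn't exist yet

Fix: Use a subquery that GROUPs and filters with HAVING, then count its rows

Corrected query:
SELECT COUNT(*) FROM (SELECT genre FROM movies GROUP BY genre HAVING COUNT(*) >= 2)

Result:
COUNT(*)
--------
3       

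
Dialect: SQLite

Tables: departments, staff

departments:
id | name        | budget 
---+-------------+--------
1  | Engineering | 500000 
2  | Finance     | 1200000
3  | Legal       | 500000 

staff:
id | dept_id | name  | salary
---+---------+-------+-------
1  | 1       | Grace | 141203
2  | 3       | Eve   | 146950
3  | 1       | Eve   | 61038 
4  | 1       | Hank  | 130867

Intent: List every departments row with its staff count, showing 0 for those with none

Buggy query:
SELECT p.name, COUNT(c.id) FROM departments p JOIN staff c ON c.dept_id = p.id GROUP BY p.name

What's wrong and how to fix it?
Bug: An inner join excludes parents with zero children

Fix: Use LEFT JOIN so parents without children still appear (COUNT(c.id) gives 0)

Corrected query:
SELECT p.name, COUNT(c.id) FROM departments p LEFT JOIN staff c ON c.dept_id = p.id GROUP BY p.name

Result:
name        | COUNT(c.id)
------------+------------
Engineering | 3          
Finance     | 0          
Legal       | 1          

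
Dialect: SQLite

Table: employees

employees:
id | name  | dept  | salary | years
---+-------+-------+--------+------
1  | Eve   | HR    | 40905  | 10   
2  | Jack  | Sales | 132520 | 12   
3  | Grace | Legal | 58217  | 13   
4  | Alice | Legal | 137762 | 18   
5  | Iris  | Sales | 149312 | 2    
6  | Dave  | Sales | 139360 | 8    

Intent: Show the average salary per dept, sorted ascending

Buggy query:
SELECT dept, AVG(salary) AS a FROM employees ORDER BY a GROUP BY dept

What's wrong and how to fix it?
Bug: ORDER BY appears before GROUP BY; SQL clause order requires GROUP BY first

Fix: Move ORDER BY to the end, after GROUP BY

Corrected query:
SELECT dept, AVG(salary) AS a FROM employees GROUP BY dept ORDER BY a

Result:
dept  | a            
------+--------------
HR    | 40905        
Legal | 97989.5      
Sales | 140397.333333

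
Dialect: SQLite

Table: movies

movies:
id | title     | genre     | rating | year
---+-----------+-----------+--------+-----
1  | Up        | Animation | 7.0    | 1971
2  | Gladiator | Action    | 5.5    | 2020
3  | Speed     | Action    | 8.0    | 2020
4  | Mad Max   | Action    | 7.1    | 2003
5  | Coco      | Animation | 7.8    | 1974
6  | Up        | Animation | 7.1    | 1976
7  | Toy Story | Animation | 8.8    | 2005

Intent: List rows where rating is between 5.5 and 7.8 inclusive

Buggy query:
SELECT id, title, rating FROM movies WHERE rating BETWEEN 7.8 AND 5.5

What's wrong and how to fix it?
Bug: BETWEEN expects the lower bound first; with 7.8 AND 5.5 the range is empty

Fix: Swap the bounds so the smaller value comes first

Corrected query:
SELECT id, title, rating FROM movies WHERE rating BETWEEN 5.5 AND 7.8

Result:
id | title     | rating
---+-----------+-------
1  | Up        | 7     
2  | Gladiator | 5.5   
4  | Mad Max   | 7.1   
5  | Coco      | 7.8   
6  | Up        | 7.1   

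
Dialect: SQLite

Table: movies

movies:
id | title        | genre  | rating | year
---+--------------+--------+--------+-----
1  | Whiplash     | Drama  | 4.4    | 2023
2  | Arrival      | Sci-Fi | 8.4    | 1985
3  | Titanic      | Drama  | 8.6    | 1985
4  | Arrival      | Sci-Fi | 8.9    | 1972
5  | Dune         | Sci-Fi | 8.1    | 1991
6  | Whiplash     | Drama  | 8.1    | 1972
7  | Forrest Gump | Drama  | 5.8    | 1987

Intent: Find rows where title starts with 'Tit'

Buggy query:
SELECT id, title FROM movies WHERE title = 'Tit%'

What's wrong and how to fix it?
Bug: Wildcards only work with LIKE; '=' treats '%' as a literal character

Fix: Use LIKE for wildcard pattern matching

Corrected query:
SELECT id, title FROM movies WHERE title LIKE 'Tit%'

Result:
id | title  
---+--------
3  | Titanic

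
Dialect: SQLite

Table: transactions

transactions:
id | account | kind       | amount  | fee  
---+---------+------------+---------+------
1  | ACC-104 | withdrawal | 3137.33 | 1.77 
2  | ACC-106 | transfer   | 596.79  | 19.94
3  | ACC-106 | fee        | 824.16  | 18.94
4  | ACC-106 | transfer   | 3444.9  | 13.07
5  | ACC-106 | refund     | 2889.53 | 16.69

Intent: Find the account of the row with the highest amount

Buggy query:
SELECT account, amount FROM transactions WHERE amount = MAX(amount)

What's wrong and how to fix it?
Bug: MAX(amount) is an aggregate and cannot be used directly in WHERE

Fix: Use a subquery: WHERE amount = (SELECT MAX(amount) FROM transactions)

Corrected query:
SELECT account, amount FROM transactions WHERE amount = (SELECT MAX(amount) FROM transactions)

Result:
account | amount
--------+-------
ACC-106 | 3444.9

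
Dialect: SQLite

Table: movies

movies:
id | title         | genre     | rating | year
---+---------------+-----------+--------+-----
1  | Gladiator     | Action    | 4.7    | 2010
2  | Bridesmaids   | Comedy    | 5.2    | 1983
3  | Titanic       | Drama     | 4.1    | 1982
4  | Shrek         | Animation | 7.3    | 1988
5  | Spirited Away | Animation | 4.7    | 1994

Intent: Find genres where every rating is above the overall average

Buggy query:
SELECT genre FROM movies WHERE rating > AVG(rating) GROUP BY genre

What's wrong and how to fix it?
Bug: AVG() is an aggregate; it can't sit directly in WHERE

Fix: Use a subquery for AVG and a HAVING MIN(...) filter so the condition holds for every row in the group

Corrected query:
SELECT genre FROM movies GROUP BY genre HAVING MIN(rating) > (SELECT AVG(rating) FROM movies)

Result:
(no rows)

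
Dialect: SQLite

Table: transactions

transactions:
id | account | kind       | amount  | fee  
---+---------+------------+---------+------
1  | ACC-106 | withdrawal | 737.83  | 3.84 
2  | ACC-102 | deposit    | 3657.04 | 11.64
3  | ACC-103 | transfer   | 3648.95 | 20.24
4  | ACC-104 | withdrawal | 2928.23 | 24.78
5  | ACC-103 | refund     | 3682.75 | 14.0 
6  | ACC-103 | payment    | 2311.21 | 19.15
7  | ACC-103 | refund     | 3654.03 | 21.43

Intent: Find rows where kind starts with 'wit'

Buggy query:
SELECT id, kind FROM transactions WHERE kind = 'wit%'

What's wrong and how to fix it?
Bug: '=' compares the literal string including the % character; pattern matching needs LIKE

Fix: Replace '=' with LIKE so 'wit%' is treated as a pattern

Corrected query:
SELECT id, kind FROM transactions WHERE kind LIKE 'wit%'

Result:
id | kind      
---+-----------
1  | withdrawal
4  | withdrawal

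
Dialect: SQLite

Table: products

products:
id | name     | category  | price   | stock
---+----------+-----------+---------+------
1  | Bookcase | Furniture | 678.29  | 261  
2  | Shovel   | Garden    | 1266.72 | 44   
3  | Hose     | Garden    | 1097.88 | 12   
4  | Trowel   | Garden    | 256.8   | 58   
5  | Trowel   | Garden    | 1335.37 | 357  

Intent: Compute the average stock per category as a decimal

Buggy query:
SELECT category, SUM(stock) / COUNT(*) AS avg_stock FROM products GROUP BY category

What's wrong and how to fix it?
Bug: SUM(stock) and COUNT(*) are both integers; the division truncates the fractional part

Fix: Cast one side to REAL so the division keeps the fractional part

Corrected query:
SELECT category, SUM(stock) * 1.0 / COUNT(*) AS avg_stock FROM products GROUP BY category

Result:
category  | avg_stock
----------+----------
Furniture | 261      
Garden    | 117.75   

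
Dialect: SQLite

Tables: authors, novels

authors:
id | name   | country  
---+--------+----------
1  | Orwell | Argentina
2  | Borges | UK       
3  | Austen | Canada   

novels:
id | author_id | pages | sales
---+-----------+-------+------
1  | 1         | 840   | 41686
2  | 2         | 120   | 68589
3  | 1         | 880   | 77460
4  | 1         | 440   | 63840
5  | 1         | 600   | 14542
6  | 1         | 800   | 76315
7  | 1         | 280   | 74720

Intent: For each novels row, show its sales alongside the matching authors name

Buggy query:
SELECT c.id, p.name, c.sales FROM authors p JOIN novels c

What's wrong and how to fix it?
Bug: JOIN with no ON clause produces a cartesian product; every novels row pairs with every authors row

Fix: Specify the join condition linking the foreign key to the parent id

Corrected query:
SELECT c.id, p.name, c.sales FROM authors p JOIN novels c ON c.author_id = p.id

Result:
id | name   | sales
---+--------+------
1  | Orwell | 41686
2  | Borges | 68589
3  | Orwell | 77460
4  | Orwell | 63840
5  | Orwell | 14542
6  | Orwell | 76315
7  | Orwell | 74720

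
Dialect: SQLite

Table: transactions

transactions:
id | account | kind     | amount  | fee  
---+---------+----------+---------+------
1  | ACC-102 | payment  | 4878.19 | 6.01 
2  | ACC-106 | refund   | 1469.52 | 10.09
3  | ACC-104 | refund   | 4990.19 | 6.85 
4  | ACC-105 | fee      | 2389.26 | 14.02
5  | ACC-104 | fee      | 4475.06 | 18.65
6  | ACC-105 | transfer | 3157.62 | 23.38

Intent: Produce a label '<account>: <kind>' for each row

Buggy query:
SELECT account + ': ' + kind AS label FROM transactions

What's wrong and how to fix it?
Bug: '+' is numeric addition; on text columns SQLite converts them to 0 instead of concatenating

Fix: Replace + with || to concatenate text

Corrected query:
SELECT account || ': ' || kind AS label FROM transactions

Result:
label            
-----------------
ACC-102: payment 
ACC-106: refund  
ACC-104: refund  
ACC-105: fee     
ACC-104: fee     
ACC-105: transfer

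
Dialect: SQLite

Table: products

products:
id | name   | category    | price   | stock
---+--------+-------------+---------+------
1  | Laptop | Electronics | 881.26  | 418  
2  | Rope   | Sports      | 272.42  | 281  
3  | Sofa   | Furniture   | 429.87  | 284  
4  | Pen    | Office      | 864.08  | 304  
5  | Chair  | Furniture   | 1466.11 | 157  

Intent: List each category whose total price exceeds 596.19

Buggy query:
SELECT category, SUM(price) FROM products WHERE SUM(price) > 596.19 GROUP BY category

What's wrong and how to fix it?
Bug: WHERE runs before GROUP BY, so aggregates aren't available there

Fix: Move the aggregate condition to a HAVING clause

Corrected query:
SELECT category, SUM(price) FROM products GROUP BY category HAVING SUM(price) > 596.19

Result:
category    | SUM(price)
------------+-----------
Electronics | 881.26    
Furniture   | 1895.98   
Office      | 864.08    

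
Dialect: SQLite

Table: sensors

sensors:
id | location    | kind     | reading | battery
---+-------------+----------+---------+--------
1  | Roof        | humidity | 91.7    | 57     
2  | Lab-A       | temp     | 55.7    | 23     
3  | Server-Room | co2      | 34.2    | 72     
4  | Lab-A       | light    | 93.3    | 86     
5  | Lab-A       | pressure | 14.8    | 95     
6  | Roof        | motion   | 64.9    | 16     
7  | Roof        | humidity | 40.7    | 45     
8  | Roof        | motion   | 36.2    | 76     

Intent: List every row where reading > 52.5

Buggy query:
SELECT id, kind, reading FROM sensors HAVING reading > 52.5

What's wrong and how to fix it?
Bug: HAVING filters the output of aggregation, but this query has no GROUP BY and no aggregate functions, so SQLite rejects it (HAVING clause on a non-aggregate query); the condition here is per row

Fix: Use WHERE for row-level filtering

Corrected query:
SELECT id, kind, reading FROM sensors WHERE reading > 52.5

Result:
id | kind     | reading
---+----------+--------
1  | humidity | 91.7   
2  | temp     | 55.7   
4  | light    | 93.3   
6  | motion   | 64.9   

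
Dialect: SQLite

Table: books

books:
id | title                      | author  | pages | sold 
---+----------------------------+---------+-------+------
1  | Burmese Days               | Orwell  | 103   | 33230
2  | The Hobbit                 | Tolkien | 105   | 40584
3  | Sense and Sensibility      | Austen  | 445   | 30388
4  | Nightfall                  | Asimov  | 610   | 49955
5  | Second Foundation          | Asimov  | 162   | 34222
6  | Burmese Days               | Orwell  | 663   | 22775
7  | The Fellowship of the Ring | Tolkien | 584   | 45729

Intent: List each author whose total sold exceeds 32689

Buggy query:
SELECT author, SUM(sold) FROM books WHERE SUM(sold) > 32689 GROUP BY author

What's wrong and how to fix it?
Bug: SUM(sold) is an aggregate, but WHERE filters rows before aggregation

Fix: Use HAVING (which filters groups after aggregation) instead of WHERE

Corrected query:
SELECT author, SUM(sold) FROM books GROUP BY author HAVING SUM(sold) > 32689

Result:
author  | SUM(sold)
--------+----------
Asimov  | 84177    
Orwell  | 56005    
Tolkien | 86313    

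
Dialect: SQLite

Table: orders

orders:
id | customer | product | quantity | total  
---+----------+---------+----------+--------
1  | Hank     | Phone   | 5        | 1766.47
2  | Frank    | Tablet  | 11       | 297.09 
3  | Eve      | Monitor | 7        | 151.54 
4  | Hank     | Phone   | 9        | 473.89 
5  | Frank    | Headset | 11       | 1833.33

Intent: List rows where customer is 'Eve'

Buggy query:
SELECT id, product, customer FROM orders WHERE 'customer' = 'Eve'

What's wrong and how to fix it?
Bug: 'customer' in single quotes is a string literal, not the column; the comparison is literal-vs-literal and never true

Fix: Reference the column as customer without single quotes

Corrected query:
SELECT id, product, customer FROM orders WHERE customer = 'Eve'

Result:
id | product | customer
---+---------+---------
3  | Monitor | Eve     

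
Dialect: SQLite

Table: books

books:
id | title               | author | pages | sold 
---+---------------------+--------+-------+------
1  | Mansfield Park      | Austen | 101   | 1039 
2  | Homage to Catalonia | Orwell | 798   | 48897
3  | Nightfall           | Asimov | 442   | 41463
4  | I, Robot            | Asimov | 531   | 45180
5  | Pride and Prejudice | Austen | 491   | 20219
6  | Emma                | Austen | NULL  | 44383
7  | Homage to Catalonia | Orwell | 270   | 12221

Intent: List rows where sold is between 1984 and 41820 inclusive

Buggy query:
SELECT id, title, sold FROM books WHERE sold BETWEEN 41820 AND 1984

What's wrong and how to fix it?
Bug: The bounds are reversed; BETWEEN a AND b requires a <= b to match anything

Fix: Swap the bounds so the smaller value comes first

Corrected query:
SELECT id, title, sold FROM books WHERE sold BETWEEN 1984 AND 41820

Result:
id | title               | sold 
---+---------------------+------
3  | Nightfall           | 41463
5  | Pride and Prejudice | 20219
7  | Homage to Catalonia | 12221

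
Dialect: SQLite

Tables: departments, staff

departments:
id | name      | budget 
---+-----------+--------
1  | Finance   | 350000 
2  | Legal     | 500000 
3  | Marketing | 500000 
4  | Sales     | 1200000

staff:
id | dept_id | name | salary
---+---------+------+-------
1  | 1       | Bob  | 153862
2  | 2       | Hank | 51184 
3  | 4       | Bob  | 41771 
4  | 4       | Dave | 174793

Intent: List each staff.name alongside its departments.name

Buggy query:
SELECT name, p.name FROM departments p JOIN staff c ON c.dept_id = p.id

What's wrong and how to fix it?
Bug: 'name' exists in both joined tables, so the database can't tell which one is meant

Fix: Qualify the column with its table alias (c.name)

Corrected query:
SELECT c.name, p.name FROM departments p JOIN staff c ON c.dept_id = p.id

Result:
name | name   
-----+--------
Bob  | Finance
Hank | Legal  
Bob  | Sales  
Dave | Sales  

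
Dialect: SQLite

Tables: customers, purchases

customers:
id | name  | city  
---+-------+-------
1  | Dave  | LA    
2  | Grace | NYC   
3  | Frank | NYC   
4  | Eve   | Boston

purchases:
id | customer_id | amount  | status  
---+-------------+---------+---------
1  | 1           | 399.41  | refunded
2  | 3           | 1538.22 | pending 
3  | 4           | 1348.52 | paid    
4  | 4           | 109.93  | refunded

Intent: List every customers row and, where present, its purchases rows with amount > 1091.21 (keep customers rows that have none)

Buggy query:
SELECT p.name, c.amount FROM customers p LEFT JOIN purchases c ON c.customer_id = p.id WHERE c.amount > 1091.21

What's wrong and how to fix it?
Bug: Filtering c.amount in WHERE discards the NULL rows produced by LEFT JOIN, turning it into an inner join

Fix: Put 'c.amount > 1091.21' in the JOIN's ON clause instead of WHERE

Corrected query:
SELECT p.name, c.amount FROM customers p LEFT JOIN purchases c ON c.customer_id = p.id AND c.amount > 1091.21

Result:
name  | amount 
------+--------
Dave  | NULL   
Grace | NULL   
Frank | 1538.22
Eve   | 1348.52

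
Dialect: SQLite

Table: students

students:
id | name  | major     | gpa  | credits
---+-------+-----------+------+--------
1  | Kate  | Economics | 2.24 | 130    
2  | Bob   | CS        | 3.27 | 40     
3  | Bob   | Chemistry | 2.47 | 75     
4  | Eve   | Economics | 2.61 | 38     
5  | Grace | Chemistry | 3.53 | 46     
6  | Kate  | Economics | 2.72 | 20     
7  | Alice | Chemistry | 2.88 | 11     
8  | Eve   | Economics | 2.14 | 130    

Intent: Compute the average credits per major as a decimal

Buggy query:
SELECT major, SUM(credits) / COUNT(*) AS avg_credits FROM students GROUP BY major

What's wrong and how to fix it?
Bug: SUM(credits) and COUNT(*) are both integers; the division truncates the fractional part

Fix: Multiply by 1.0 (or CAST to REAL) to force floating-point division

Corrected query:
SELECT major, SUM(credits) * 1.0 / COUNT(*) AS avg_credits FROM students GROUP BY major

Result:
major     | avg_credits
----------+------------
CS        | 40         
Chemistry | 44         
Economics | 79.5       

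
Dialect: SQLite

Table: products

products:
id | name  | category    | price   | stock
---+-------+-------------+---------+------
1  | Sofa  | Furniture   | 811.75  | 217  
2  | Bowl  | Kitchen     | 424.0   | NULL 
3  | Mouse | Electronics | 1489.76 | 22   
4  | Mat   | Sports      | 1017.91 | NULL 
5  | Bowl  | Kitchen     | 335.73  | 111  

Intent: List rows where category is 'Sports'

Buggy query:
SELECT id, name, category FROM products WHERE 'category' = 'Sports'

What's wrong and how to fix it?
Bug: Single quotes denote string literals in SQL; the column name is being compared as a constant string

Fix: Remove the quotes around the column name (or use double quotes for an identifier)

Corrected query:
SELECT id, name, category FROM products WHERE category = 'Sports'

Result:
id | name | category
---+------+---------
4  | Mat  | Sports  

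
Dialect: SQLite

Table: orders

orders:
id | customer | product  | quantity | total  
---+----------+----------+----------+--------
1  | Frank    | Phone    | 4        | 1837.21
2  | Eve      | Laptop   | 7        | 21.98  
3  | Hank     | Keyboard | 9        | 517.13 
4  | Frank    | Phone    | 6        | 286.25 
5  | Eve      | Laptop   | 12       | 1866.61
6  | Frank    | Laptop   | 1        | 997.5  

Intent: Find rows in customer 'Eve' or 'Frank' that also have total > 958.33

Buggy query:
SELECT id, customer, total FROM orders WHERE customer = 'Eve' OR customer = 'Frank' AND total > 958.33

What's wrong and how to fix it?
Bug: AND binds tighter than OR, so this parses as customer = 'Eve' OR (customer = 'Frank' AND total > 958.33)

Fix: Add parentheses around the OR so the AND applies to both alternatives

Corrected query:
SELECT id, customer, total FROM orders WHERE (customer = 'Eve' OR customer = 'Frank') AND total > 958.33

Result:
id | customer | total  
---+----------+--------
1  | Frank    | 1837.21
5  | Eve      | 1866.61
6  | Frank    | 997.5  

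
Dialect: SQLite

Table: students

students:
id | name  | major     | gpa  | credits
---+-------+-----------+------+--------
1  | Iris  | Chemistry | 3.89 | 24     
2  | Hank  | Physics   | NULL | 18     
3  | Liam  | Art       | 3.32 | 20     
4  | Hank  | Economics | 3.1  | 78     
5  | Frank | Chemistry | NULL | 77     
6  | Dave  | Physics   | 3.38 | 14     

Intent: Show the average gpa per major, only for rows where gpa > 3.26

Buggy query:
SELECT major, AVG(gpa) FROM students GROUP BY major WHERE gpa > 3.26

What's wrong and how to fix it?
Bug: Row-level WHERE must come before GROUP BY in the clause order

Fix: Move the WHERE clause before GROUP BY

Corrected query:
SELECT major, AVG(gpa) FROM students WHERE gpa > 3.26 GROUP BY major

Result:
major     | AVG(gpa)
----------+---------
Art       | 3.32    
Chemistry | 3.89    
Physics   | 3.38    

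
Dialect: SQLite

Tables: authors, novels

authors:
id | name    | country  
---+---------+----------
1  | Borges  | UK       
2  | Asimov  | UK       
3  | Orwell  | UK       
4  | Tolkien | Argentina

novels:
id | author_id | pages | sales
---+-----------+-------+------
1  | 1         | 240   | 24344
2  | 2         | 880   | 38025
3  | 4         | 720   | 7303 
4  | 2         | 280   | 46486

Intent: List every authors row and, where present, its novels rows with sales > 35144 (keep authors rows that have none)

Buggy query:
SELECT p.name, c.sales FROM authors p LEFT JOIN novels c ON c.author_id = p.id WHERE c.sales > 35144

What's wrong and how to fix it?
Bug: A WHERE condition on the right-hand table after LEFT JOIN drops unmatched parents

Fix: Put 'c.sales > 35144' in the JOIN's ON clause instead of WHERE

Corrected query:
SELECT p.name, c.sales FROM authors p LEFT JOIN novels c ON c.author_id = p.id AND c.sales > 35144

Result:
name    | sales
--------+------
Borges  | NULL 
Asimov  | 38025
Asimov  | 46486
Orwell  | NULL 
Tolkien | NULL 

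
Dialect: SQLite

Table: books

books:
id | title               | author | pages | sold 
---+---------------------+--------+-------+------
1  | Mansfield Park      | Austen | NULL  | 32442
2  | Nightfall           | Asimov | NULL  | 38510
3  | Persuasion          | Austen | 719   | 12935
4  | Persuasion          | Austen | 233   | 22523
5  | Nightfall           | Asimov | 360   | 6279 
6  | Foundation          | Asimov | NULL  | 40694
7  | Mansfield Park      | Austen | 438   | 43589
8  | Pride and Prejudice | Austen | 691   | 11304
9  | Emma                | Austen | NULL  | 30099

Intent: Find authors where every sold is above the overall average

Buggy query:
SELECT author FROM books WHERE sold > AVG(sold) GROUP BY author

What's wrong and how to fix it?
Bug: AVG() is an aggregate; it can't sit directly in WHERE

Fix: Compute the overall average in a scalar subquery and compare each group's MIN against it in HAVING

Corrected query:
SELECT author FROM books GROUP BY author HAVING MIN(sold) > (SELECT AVG(sold) FROM books)

Result:
(no rows)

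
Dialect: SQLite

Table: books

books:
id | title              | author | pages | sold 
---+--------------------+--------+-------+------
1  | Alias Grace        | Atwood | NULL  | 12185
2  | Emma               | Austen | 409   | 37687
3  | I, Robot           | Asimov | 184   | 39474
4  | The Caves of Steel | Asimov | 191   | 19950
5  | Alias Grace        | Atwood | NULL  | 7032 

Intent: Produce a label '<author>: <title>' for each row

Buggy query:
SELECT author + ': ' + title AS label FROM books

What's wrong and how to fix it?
Bug: '+' is numeric addition; on text columns SQLite converts them to 0 instead of concatenating

Fix: Use the || operator for string concatenation

Corrected query:
SELECT author || ': ' || title AS label FROM books

Result:
label                     
--------------------------
Atwood: Alias Grace       
Austen: Emma              
Asimov: I, Robot          
Asimov: The Caves of Steel
Atwood: Alias Grace       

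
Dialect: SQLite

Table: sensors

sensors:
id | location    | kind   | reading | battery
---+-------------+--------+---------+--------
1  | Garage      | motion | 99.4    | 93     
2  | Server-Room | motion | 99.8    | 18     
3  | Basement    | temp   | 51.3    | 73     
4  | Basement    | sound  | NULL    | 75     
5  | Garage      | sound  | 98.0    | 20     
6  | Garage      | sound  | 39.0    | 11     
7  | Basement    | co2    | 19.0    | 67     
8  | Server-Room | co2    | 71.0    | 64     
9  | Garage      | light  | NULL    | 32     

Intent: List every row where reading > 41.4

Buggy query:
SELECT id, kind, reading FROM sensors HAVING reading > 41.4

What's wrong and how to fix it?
Bug: HAVING filters the output of aggregation, but this query has no GROUP BY and no aggregate functions, so SQLite rejects it (HAVING clause on a non-aggregate query); the condition here is per row

Fix: Replace HAVING with WHERE since the condition applies to individual rows

Corrected query:
SELECT id, kind, reading FROM sensors WHERE reading > 41.4

Result:
id | kind   | reading
---+--------+--------
1  | motion | 99.4   
2  | motion | 99.8   
3  | temp   | 51.3   
5  | sound  | 98     
8  | co2    | 71     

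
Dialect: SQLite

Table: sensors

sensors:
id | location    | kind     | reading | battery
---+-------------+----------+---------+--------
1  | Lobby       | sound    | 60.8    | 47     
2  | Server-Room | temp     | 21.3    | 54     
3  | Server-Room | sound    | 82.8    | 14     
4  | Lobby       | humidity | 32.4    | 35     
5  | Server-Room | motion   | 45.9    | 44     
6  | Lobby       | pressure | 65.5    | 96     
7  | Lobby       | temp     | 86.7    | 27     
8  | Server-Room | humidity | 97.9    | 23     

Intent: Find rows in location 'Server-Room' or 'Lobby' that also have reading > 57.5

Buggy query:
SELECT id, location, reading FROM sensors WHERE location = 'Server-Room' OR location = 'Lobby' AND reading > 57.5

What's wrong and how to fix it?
Bug: Without parentheses, AND is evaluated before OR, so the reading filter only applies to the 'Lobby' branch

Fix: Add parentheses around the OR so the AND applies to both alternatives

Corrected query:
SELECT id, location, reading FROM sensors WHERE (location = 'Server-Room' OR location = 'Lobby') AND reading > 57.5

Result:
id | location    | reading
---+-------------+--------
1  | Lobby       | 60.8   
3  | Server-Room | 82.8   
6  | Lobby       | 65.5   
7  | Lobby       | 86.7   
8  | Server-Room | 97.9   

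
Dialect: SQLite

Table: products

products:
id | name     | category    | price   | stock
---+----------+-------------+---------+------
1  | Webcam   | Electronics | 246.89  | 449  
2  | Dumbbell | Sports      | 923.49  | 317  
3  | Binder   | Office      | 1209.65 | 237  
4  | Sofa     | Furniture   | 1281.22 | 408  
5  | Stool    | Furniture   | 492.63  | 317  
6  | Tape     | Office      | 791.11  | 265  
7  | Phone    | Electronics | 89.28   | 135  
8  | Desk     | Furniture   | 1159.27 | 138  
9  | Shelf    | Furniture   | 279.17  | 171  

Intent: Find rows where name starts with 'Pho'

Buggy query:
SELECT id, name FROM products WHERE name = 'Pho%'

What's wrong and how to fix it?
Bug: '=' compares the literal string including the % character; pattern matching needs LIKE

Fix: Replace '=' with LIKE so 'Pho%' is treated as a pattern

Corrected query:
SELECT id, name FROM products WHERE name LIKE 'Pho%'

Result:
id | name 
---+------
7  | Phone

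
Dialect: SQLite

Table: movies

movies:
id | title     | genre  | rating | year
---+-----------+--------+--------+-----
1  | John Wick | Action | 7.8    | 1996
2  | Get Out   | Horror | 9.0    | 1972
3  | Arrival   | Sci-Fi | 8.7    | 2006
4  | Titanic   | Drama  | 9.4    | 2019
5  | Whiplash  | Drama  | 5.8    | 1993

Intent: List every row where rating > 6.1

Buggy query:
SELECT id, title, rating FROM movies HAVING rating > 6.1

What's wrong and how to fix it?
Bug: This is a non-aggregate query (no GROUP BY, no aggregates), so in SQLite the HAVING clause is invalid here; a row-level condition belongs in WHERE

Fix: Replace HAVING with WHERE since the condition applies to individual rows

Corrected query:
SELECT id, title, rating FROM movies WHERE rating > 6.1

Result:
id | title     | rating
---+-----------+-------
1  | John Wick | 7.8   
2  | Get Out   | 9     
3  | Arrival   | 8.7   
4  | Titanic   | 9.4   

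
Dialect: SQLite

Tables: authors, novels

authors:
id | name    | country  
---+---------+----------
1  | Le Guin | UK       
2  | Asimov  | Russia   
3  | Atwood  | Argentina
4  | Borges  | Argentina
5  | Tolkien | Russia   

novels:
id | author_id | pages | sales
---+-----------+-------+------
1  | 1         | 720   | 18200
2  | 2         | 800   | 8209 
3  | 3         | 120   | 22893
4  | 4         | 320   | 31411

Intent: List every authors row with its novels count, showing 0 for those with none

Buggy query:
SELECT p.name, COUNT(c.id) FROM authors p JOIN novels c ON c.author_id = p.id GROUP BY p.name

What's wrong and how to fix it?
Bug: An inner join excludes parents with zero children

Fix: Switch to LEFT JOIN to retain unmatched parent rows

Corrected query:
SELECT p.name, COUNT(c.id) FROM authors p LEFT JOIN novels c ON c.author_id = p.id GROUP BY p.name

Result:
name    | COUNT(c.id)
--------+------------
Asimov  | 1          
Atwood  | 1          
Borges  | 1          
Le Guin | 1          
Tolkien | 0          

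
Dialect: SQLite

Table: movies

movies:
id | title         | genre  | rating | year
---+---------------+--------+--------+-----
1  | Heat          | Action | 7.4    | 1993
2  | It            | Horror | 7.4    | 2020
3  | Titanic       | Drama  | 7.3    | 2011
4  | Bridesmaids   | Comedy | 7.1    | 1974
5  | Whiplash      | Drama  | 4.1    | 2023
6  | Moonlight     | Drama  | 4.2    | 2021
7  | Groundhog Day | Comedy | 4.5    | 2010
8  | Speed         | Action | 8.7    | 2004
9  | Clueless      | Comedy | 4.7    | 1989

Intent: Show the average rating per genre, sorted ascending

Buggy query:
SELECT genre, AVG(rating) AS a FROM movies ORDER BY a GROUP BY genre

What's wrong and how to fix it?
Bug: GROUP BY must precede ORDER BY

Fix: Reorder: SELECT … FROM … GROUP BY … ORDER BY …

Corrected query:
SELECT genre, AVG(rating) AS a FROM movies GROUP BY genre ORDER BY a

Result:
genre  | a       
-------+---------
Drama  | 5.2     
Comedy | 5.433333
Horror | 7.4     
Action | 8.05    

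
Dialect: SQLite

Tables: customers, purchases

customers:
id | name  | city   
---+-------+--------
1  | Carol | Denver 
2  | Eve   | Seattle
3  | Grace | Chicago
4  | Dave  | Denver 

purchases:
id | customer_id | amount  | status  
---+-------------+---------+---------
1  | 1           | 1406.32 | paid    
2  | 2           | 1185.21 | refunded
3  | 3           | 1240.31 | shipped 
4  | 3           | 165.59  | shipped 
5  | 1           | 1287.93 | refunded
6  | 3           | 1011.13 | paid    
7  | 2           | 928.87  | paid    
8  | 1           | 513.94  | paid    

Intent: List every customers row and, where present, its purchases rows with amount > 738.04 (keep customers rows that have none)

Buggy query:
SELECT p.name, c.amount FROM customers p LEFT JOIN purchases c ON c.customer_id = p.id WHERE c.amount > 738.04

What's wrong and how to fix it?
Bug: Filtering c.amount in WHERE discards the NULL rows produced by LEFT JOIN, turning it into an inner join

Fix: Put 'c.amount > 738.04' in the JOIN's ON clause instead of WHERE

Corrected query:
SELECT p.name, c.amount FROM customers p LEFT JOIN purchases c ON c.customer_id = p.id AND c.amount > 738.04

Result:
name  | amount 
------+--------
Carol | 1287.93
Carol | 1406.32
Eve   | 928.87 
Eve   | 1185.21
Grace | 1011.13
Grace | 1240.31
Dave  | NULL   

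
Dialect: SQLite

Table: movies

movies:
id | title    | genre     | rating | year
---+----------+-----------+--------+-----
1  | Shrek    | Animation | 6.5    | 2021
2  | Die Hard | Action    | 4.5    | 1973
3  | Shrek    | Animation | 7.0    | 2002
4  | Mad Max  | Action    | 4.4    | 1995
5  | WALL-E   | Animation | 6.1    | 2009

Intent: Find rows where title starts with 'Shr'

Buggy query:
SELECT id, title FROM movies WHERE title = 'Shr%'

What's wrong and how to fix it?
Bug: Wildcards only work with LIKE; '=' treats '%' as a literal character

Fix: Replace '=' with LIKE so 'Shr%' is treated as a pattern

Corrected query:
SELECT id, title FROM movies WHERE title LIKE 'Shr%'

Result:
id | title
---+------
1  | Shrek
3  | Shrek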